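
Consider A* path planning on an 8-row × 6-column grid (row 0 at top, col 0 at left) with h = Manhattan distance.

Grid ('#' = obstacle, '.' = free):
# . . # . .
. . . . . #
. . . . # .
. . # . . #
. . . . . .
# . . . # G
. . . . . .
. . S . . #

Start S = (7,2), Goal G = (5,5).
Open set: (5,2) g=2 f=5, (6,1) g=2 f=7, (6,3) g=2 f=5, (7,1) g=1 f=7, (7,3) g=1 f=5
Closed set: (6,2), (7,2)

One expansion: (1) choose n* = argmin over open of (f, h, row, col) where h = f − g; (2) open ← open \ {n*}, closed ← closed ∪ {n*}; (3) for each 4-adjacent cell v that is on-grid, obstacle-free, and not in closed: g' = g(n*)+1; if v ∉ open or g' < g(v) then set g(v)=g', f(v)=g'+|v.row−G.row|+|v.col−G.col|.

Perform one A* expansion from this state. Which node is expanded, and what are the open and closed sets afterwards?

expanded=(5,2); open=[(4,2) g=3 f=7, (5,1) g=3 f=7, (5,3) g=3 f=5, (6,1) g=2 f=7, (6,3) g=2 f=5, (7,1) g=1 f=7, (7,3) g=1 f=5]; closed=[(5,2), (6,2), (7,2)]

step 1: expand (5,2) (f=5, h=3) → closed; open now [(4,2) g=3 f=7, (5,1) g=3 f=7, (5,3) g=3 f=5, (6,1) g=2 f=7, (6,3) g=2 f=5, (7,1) g=1 f=7, (7,3) g=1 f=5]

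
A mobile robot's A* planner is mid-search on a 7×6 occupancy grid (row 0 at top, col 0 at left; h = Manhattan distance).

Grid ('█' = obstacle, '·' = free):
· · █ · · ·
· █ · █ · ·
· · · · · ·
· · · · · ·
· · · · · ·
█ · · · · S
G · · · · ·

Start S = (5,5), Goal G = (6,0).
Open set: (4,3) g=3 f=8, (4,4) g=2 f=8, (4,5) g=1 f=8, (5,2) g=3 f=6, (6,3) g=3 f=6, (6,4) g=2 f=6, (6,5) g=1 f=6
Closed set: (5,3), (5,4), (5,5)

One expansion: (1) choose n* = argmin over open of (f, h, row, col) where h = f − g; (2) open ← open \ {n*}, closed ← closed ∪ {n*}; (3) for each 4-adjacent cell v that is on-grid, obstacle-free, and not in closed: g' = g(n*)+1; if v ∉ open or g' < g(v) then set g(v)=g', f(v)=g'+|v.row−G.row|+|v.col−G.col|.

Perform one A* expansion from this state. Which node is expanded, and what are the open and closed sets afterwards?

step 1: expand (5,2) (f=6, h=3) → closed; open now [(4,2) g=4 f=8, (4,3) g=3 f=8, (4,4) g=2 f=8, (4,5) g=1 f=8, (5,1) g=4 f=6, (6,2) g=4 f=6, (6,3) g=3 f=6, (6,4) g=2 f=6, (6,5) g=1 f=6]

expanded=(5,2); open=[(4,2) g=4 f=8, (4,3) g=3 f=8, (4,4) g=2 f=8, (4,5) g=1 f=8, (5,1) g=4 f=6, (6,2) g=4 f=6, (6,3) g=3 f=6, (6,4) g=2 f=6, (6,5) g=1 f=6]; closed=[(5,2), (5,3), (5,4), (5,5)]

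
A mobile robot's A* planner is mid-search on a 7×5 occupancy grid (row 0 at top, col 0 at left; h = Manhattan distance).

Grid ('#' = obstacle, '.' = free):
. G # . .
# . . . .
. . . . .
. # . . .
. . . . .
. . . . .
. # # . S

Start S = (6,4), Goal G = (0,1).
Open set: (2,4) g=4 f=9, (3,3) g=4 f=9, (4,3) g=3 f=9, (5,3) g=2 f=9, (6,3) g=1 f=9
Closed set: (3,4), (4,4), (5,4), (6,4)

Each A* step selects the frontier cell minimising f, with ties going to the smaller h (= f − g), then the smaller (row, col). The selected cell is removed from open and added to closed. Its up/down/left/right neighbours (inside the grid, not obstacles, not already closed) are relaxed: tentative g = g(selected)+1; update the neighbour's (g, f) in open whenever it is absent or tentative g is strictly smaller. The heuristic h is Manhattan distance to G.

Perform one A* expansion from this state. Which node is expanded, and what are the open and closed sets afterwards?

step 1: expand (2,4) (f=9, h=5) → closed; open now [(1,4) g=5 f=9, (2,3) g=5 f=9, (3,3) g=4 f=9, (4,3) g=3 f=9, (5,3) g=2 f=9, (6,3) g=1 f=9]

expanded=(2,4); open=[(1,4) g=5 f=9, (2,3) g=5 f=9, (3,3) g=4 f=9, (4,3) g=3 f=9, (5,3) g=2 f=9, (6,3) g=1 f=9]; closed=[(2,4), (3,4), (4,4), (5,4), (6,4)]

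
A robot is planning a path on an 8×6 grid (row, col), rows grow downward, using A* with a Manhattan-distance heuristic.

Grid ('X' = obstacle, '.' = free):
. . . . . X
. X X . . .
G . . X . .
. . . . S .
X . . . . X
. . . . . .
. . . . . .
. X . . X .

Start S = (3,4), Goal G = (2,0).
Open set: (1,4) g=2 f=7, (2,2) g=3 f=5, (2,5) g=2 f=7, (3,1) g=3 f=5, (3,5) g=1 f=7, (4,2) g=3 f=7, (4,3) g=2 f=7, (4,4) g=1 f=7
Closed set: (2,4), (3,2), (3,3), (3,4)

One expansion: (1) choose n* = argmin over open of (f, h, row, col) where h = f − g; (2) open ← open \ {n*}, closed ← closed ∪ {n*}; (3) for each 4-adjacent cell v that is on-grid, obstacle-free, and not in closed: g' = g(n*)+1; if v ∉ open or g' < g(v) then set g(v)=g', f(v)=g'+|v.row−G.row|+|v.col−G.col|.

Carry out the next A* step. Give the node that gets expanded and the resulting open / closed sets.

step 1: expand (2,2) (f=5, h=2) → closed; open now [(1,4) g=2 f=7, (2,1) g=4 f=5, (2,5) g=2 f=7, (3,1) g=3 f=5, (3,5) g=1 f=7, (4,2) g=3 f=7, (4,3) g=2 f=7, (4,4) g=1 f=7]

expanded=(2,2); open=[(1,4) g=2 f=7, (2,1) g=4 f=5, (2,5) g=2 f=7, (3,1) g=3 f=5, (3,5) g=1 f=7, (4,2) g=3 f=7, (4,3) g=2 f=7, (4,4) g=1 f=7]; closed=[(2,2), (2,4), (3,2), (3,3), (3,4)]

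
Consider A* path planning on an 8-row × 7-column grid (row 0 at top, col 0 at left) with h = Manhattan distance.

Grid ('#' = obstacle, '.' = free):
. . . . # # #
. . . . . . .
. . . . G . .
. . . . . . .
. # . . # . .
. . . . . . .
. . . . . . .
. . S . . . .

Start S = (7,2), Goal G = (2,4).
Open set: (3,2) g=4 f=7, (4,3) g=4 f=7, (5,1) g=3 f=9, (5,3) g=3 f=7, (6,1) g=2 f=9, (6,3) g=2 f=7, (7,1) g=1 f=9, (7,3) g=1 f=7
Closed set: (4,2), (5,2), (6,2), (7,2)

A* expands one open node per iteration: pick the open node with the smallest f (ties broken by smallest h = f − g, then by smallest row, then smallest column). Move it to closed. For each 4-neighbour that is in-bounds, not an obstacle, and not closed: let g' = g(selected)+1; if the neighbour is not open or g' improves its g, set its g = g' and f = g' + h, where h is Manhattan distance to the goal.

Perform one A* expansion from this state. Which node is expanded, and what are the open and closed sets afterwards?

step 1: expand (3,2) (f=7, h=3) → closed; open now [(2,2) g=5 f=7, (3,1) g=5 f=9, (3,3) g=5 f=7, (4,3) g=4 f=7, (5,1) g=3 f=9, (5,3) g=3 f=7, (6,1) g=2 f=9, (6,3) g=2 f=7, (7,1) g=1 f=9, (7,3) g=1 f=7]

expanded=(3,2); open=[(2,2) g=5 f=7, (3,1) g=5 f=9, (3,3) g=5 f=7, (4,3) g=4 f=7, (5,1) g=3 f=9, (5,3) g=3 f=7, (6,1) g=2 f=9, (6,3) g=2 f=7, (7,1) g=1 f=9, (7,3) g=1 f=7]; closed=[(3,2), (4,2), (5,2), (6,2), (7,2)]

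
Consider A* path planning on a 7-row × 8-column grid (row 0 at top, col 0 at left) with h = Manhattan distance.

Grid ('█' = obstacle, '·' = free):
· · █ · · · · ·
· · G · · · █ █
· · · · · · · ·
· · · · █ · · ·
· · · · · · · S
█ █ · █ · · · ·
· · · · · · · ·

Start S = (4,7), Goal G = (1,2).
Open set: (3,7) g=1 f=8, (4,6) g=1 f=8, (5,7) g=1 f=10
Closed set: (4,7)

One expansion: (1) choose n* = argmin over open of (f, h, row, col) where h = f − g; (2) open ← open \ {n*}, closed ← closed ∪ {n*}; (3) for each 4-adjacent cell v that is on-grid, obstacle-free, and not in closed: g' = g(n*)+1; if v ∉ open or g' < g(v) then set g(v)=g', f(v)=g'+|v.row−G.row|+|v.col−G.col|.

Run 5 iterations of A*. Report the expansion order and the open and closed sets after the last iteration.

step 1: expand (3,7) (f=8, h=7) → closed; open now [(2,7) g=2 f=8, (3,6) g=2 f=8, (4,6) g=1 f=8, (5,7) g=1 f=10]
step 2: expand (2,7) (f=8, h=6) → closed; open now [(2,6) g=3 f=8, (3,6) g=2 f=8, (4,6) g=1 f=8, (5,7) g=1 f=10]
step 3: expand (2,6) (f=8, h=5) → closed; open now [(2,5) g=4 f=8, (3,6) g=2 f=8, (4,6) g=1 f=8, (5,7) g=1 f=10]
step 4: expand (2,5) (f=8, h=4) → closed; open now [(1,5) g=5 f=8, (2,4) g=5 f=8, (3,5) g=5 f=10, (3,6) g=2 f=8, (4,6) g=1 f=8, (5,7) g=1 f=10]
step 5: expand (1,5) (f=8, h=3) → closed; open now [(0,5) g=6 f=10, (1,4) g=6 f=8, (2,4) g=5 f=8, (3,5) g=5 f=10, (3,6) g=2 f=8, (4,6) g=1 f=8, (5,7) g=1 f=10]

order=[(3,7) → (2,7) → (2,6) → (2,5) → (1,5)]; open=[(0,5) g=6 f=10, (1,4) g=6 f=8, (2,4) g=5 f=8, (3,5) g=5 f=10, (3,6) g=2 f=8, (4,6) g=1 f=8, (5,7) g=1 f=10]; closed=[(1,5), (2,5), (2,6), (2,7), (3,7), (4,7)]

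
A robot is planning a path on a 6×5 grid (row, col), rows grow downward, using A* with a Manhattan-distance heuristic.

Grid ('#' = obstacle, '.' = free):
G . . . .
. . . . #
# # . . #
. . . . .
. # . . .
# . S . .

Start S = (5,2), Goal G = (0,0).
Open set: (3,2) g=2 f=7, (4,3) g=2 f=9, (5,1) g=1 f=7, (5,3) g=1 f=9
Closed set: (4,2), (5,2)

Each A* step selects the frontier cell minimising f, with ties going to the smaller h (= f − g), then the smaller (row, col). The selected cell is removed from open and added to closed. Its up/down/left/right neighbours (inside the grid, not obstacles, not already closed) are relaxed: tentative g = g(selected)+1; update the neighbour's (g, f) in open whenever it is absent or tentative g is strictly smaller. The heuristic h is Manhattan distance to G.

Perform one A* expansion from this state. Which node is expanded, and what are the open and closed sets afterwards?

expanded=(3,2); open=[(2,2) g=3 f=7, (3,1) g=3 f=7, (3,3) g=3 f=9, (4,3) g=2 f=9, (5,1) g=1 f=7, (5,3) g=1 f=9]; closed=[(3,2), (4,2), (5,2)]

step 1: expand (3,2) (f=7, h=5) → closed; open now [(2,2) g=3 f=7, (3,1) g=3 f=7, (3,3) g=3 f=9, (4,3) g=2 f=9, (5,1) g=1 f=7, (5,3) g=1 f=9]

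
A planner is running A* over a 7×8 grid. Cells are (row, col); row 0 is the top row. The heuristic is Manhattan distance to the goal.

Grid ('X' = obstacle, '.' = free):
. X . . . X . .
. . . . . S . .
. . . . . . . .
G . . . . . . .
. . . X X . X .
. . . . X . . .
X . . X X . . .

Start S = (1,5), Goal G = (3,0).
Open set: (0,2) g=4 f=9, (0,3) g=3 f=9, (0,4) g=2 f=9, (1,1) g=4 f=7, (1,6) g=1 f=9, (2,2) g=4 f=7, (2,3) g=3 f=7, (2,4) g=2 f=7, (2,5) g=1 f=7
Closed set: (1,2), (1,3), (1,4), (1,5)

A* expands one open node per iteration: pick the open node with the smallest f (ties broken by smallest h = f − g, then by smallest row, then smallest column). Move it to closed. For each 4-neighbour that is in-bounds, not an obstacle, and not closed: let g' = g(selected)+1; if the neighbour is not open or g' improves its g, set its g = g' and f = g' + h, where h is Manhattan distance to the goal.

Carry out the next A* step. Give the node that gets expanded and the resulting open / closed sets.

step 1: expand (1,1) (f=7, h=3) → closed; open now [(0,2) g=4 f=9, (0,3) g=3 f=9, (0,4) g=2 f=9, (1,0) g=5 f=7, (1,6) g=1 f=9, (2,1) g=5 f=7, (2,2) g=4 f=7, (2,3) g=3 f=7, (2,4) g=2 f=7, (2,5) g=1 f=7]

expanded=(1,1); open=[(0,2) g=4 f=9, (0,3) g=3 f=9, (0,4) g=2 f=9, (1,0) g=5 f=7, (1,6) g=1 f=9, (2,1) g=5 f=7, (2,2) g=4 f=7, (2,3) g=3 f=7, (2,4) g=2 f=7, (2,5) g=1 f=7]; closed=[(1,1), (1,2), (1,3), (1,4), (1,5)]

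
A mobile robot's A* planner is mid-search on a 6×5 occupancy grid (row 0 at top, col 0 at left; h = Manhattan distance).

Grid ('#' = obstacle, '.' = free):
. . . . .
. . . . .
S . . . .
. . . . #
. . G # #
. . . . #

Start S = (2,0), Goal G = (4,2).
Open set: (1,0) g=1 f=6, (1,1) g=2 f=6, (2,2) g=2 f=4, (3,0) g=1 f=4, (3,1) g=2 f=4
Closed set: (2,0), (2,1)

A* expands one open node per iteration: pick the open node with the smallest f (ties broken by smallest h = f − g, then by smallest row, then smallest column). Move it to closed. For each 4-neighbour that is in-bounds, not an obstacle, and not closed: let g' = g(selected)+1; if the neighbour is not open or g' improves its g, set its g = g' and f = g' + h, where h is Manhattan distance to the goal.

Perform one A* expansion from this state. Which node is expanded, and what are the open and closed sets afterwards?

step 1: expand (2,2) (f=4, h=2) → closed; open now [(1,0) g=1 f=6, (1,1) g=2 f=6, (1,2) g=3 f=6, (2,3) g=3 f=6, (3,0) g=1 f=4, (3,1) g=2 f=4, (3,2) g=3 f=4]

expanded=(2,2); open=[(1,0) g=1 f=6, (1,1) g=2 f=6, (1,2) g=3 f=6, (2,3) g=3 f=6, (3,0) g=1 f=4, (3,1) g=2 f=4, (3,2) g=3 f=4]; closed=[(2,0), (2,1), (2,2)]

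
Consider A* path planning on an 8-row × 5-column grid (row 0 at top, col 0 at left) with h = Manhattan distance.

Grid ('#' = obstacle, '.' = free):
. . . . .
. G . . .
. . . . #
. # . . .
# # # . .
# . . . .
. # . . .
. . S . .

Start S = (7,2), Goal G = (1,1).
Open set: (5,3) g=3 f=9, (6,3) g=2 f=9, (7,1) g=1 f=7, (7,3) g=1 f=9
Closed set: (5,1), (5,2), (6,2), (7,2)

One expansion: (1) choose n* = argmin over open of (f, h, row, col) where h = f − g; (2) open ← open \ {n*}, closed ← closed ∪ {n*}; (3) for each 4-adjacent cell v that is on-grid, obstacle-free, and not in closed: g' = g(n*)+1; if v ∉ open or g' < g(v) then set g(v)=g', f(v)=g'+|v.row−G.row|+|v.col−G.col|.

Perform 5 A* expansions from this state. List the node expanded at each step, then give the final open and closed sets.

order=[(7,1) → (5,3) → (4,3) → (3,3) → (2,3)]; open=[(1,3) g=7 f=9, (2,2) g=7 f=9, (3,2) g=6 f=9, (3,4) g=6 f=11, (4,4) g=5 f=11, (5,4) g=4 f=11, (6,3) g=2 f=9, (7,0) g=2 f=9, (7,3) g=1 f=9]; closed=[(2,3), (3,3), (4,3), (5,1), (5,2), (5,3), (6,2), (7,1), (7,2)]

step 1: expand (7,1) (f=7, h=6) → closed; open now [(5,3) g=3 f=9, (6,3) g=2 f=9, (7,0) g=2 f=9, (7,3) g=1 f=9]
step 2: expand (5,3) (f=9, h=6) → closed; open now [(4,3) g=4 f=9, (5,4) g=4 f=11, (6,3) g=2 f=9, (7,0) g=2 f=9, (7,3) g=1 f=9]
step 3: expand (4,3) (f=9, h=5) → closed; open now [(3,3) g=5 f=9, (4,4) g=5 f=11, (5,4) g=4 f=11, (6,3) g=2 f=9, (7,0) g=2 f=9, (7,3) g=1 f=9]
step 4: expand (3,3) (f=9, h=4) → closed; open now [(2,3) g=6 f=9, (3,2) g=6 f=9, (3,4) g=6 f=11, (4,4) g=5 f=11, (5,4) g=4 f=11, (6,3) g=2 f=9, (7,0) g=2 f=9, (7,3) g=1 f=9]
step 5: expand (2,3) (f=9, h=3) → closed; open now [(1,3) g=7 f=9, (2,2) g=7 f=9, (3,2) g=6 f=9, (3,4) g=6 f=11, (4,4) g=5 f=11, (5,4) g=4 f=11, (6,3) g=2 f=9, (7,0) g=2 f=9, (7,3) g=1 f=9]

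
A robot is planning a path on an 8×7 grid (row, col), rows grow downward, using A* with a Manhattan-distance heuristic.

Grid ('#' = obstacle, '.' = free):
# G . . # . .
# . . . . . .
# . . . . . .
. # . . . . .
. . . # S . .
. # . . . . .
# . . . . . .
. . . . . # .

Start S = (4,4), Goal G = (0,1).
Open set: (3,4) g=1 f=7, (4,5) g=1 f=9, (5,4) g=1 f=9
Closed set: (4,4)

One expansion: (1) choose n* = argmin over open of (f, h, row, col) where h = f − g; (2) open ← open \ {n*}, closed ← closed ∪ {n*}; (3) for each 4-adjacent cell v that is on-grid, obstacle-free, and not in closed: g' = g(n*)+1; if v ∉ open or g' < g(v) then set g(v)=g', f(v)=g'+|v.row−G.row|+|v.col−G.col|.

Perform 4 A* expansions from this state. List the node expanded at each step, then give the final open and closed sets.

order=[(3,4) → (2,4) → (1,4) → (1,3)]; open=[(0,3) g=5 f=7, (1,2) g=5 f=7, (1,5) g=4 f=9, (2,3) g=3 f=7, (2,5) g=3 f=9, (3,3) g=2 f=7, (3,5) g=2 f=9, (4,5) g=1 f=9, (5,4) g=1 f=9]; closed=[(1,3), (1,4), (2,4), (3,4), (4,4)]

step 1: expand (3,4) (f=7, h=6) → closed; open now [(2,4) g=2 f=7, (3,3) g=2 f=7, (3,5) g=2 f=9, (4,5) g=1 f=9, (5,4) g=1 f=9]
step 2: expand (2,4) (f=7, h=5) → closed; open now [(1,4) g=3 f=7, (2,3) g=3 f=7, (2,5) g=3 f=9, (3,3) g=2 f=7, (3,5) g=2 f=9, (4,5) g=1 f=9, (5,4) g=1 f=9]
step 3: expand (1,4) (f=7, h=4) → closed; open now [(1,3) g=4 f=7, (1,5) g=4 f=9, (2,3) g=3 f=7, (2,5) g=3 f=9, (3,3) g=2 f=7, (3,5) g=2 f=9, (4,5) g=1 f=9, (5,4) g=1 f=9]
step 4: expand (1,3) (f=7, h=3) → closed; open now [(0,3) g=5 f=7, (1,2) g=5 f=7, (1,5) g=4 f=9, (2,3) g=3 f=7, (2,5) g=3 f=9, (3,3) g=2 f=7, (3,5) g=2 f=9, (4,5) g=1 f=9, (5,4) g=1 f=9]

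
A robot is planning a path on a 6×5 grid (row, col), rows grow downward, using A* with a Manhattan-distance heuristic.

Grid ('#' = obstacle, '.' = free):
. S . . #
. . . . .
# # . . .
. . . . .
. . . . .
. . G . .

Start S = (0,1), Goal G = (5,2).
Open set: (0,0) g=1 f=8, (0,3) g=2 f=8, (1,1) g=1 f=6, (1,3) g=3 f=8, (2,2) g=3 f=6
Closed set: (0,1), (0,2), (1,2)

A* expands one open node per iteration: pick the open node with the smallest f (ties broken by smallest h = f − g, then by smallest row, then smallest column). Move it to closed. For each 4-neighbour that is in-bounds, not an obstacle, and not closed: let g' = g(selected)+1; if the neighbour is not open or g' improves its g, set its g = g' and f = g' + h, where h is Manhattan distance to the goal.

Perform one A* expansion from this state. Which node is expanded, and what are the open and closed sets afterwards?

step 1: expand (2,2) (f=6, h=3) → closed; open now [(0,0) g=1 f=8, (0,3) g=2 f=8, (1,1) g=1 f=6, (1,3) g=3 f=8, (2,3) g=4 f=8, (3,2) g=4 f=6]

expanded=(2,2); open=[(0,0) g=1 f=8, (0,3) g=2 f=8, (1,1) g=1 f=6, (1,3) g=3 f=8, (2,3) g=4 f=8, (3,2) g=4 f=6]; closed=[(0,1), (0,2), (1,2), (2,2)]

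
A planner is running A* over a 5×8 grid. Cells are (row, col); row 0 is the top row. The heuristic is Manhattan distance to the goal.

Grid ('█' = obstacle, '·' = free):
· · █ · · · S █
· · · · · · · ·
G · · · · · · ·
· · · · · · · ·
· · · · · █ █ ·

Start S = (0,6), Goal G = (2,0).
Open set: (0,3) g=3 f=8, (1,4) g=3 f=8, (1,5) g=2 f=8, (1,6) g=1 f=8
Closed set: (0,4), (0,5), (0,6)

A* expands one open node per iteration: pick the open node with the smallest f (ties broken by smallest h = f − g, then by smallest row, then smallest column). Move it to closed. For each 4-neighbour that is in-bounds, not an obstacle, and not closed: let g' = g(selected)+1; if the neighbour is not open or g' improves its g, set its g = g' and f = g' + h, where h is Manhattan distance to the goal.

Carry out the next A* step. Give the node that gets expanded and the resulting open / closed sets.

step 1: expand (0,3) (f=8, h=5) → closed; open now [(1,3) g=4 f=8, (1,4) g=3 f=8, (1,5) g=2 f=8, (1,6) g=1 f=8]

expanded=(0,3); open=[(1,3) g=4 f=8, (1,4) g=3 f=8, (1,5) g=2 f=8, (1,6) g=1 f=8]; closed=[(0,3), (0,4), (0,5), (0,6)]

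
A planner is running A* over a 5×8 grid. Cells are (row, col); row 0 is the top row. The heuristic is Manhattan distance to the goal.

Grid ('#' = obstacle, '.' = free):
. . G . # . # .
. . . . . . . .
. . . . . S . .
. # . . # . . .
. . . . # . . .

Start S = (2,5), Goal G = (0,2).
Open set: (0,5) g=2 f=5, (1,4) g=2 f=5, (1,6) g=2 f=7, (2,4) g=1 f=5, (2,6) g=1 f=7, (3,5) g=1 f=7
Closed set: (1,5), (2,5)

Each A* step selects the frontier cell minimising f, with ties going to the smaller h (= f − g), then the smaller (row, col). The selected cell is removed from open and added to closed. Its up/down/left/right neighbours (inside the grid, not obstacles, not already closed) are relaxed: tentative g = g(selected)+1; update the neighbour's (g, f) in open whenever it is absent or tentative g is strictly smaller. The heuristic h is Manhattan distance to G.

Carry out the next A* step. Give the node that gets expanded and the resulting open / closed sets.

expanded=(0,5); open=[(1,4) g=2 f=5, (1,6) g=2 f=7, (2,4) g=1 f=5, (2,6) g=1 f=7, (3,5) g=1 f=7]; closed=[(0,5), (1,5), (2,5)]

step 1: expand (0,5) (f=5, h=3) → closed; open now [(1,4) g=2 f=5, (1,6) g=2 f=7, (2,4) g=1 f=5, (2,6) g=1 f=7, (3,5) g=1 f=7]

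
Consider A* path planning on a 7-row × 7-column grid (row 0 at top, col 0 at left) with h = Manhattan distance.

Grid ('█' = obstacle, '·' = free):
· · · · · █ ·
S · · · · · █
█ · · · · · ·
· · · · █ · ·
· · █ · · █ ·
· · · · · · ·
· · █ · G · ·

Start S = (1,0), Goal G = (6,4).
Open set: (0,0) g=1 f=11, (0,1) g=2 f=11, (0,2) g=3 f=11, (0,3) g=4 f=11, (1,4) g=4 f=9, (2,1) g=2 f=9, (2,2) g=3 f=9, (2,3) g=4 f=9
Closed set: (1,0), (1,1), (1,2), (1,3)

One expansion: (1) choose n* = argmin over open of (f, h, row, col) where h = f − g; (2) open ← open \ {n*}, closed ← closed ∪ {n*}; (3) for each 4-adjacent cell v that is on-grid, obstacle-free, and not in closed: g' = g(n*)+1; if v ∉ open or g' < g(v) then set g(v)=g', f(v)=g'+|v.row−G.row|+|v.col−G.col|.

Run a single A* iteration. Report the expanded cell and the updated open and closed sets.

expanded=(1,4); open=[(0,0) g=1 f=11, (0,1) g=2 f=11, (0,2) g=3 f=11, (0,3) g=4 f=11, (0,4) g=5 f=11, (1,5) g=5 f=11, (2,1) g=2 f=9, (2,2) g=3 f=9, (2,3) g=4 f=9, (2,4) g=5 f=9]; closed=[(1,0), (1,1), (1,2), (1,3), (1,4)]

step 1: expand (1,4) (f=9, h=5) → closed; open now [(0,0) g=1 f=11, (0,1) g=2 f=11, (0,2) g=3 f=11, (0,3) g=4 f=11, (0,4) g=5 f=11, (1,5) g=5 f=11, (2,1) g=2 f=9, (2,2) g=3 f=9, (2,3) g=4 f=9, (2,4) g=5 f=9]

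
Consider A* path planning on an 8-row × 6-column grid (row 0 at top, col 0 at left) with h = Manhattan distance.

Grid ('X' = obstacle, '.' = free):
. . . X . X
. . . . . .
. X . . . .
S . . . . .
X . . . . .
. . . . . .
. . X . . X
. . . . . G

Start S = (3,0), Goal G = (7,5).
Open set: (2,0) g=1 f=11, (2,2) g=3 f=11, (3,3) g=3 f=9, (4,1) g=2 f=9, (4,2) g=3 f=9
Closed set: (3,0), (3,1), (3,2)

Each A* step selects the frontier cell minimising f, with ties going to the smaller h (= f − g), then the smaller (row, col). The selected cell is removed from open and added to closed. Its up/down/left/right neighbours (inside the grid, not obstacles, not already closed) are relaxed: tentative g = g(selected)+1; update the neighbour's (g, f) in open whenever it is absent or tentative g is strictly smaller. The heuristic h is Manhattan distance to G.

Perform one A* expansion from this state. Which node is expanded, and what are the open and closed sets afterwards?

step 1: expand (3,3) (f=9, h=6) → closed; open now [(2,0) g=1 f=11, (2,2) g=3 f=11, (2,3) g=4 f=11, (3,4) g=4 f=9, (4,1) g=2 f=9, (4,2) g=3 f=9, (4,3) g=4 f=9]

expanded=(3,3); open=[(2,0) g=1 f=11, (2,2) g=3 f=11, (2,3) g=4 f=11, (3,4) g=4 f=9, (4,1) g=2 f=9, (4,2) g=3 f=9, (4,3) g=4 f=9]; closed=[(3,0), (3,1), (3,2), (3,3)]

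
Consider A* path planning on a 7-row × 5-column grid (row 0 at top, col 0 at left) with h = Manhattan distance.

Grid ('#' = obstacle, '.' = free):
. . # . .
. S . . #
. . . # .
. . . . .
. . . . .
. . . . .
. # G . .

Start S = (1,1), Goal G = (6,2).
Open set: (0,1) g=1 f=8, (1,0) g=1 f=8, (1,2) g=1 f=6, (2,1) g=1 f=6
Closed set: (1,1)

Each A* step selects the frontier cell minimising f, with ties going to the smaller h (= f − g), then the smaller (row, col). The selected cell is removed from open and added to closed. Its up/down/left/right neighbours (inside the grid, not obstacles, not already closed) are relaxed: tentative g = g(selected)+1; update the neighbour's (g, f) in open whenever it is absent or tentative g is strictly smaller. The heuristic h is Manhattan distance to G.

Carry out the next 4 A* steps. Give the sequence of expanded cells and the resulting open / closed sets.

order=[(1,2) → (2,2) → (3,2) → (4,2)]; open=[(0,1) g=1 f=8, (1,0) g=1 f=8, (1,3) g=2 f=8, (2,1) g=1 f=6, (3,1) g=4 f=8, (3,3) g=4 f=8, (4,1) g=5 f=8, (4,3) g=5 f=8, (5,2) g=5 f=6]; closed=[(1,1), (1,2), (2,2), (3,2), (4,2)]

step 1: expand (1,2) (f=6, h=5) → closed; open now [(0,1) g=1 f=8, (1,0) g=1 f=8, (1,3) g=2 f=8, (2,1) g=1 f=6, (2,2) g=2 f=6]
step 2: expand (2,2) (f=6, h=4) → closed; open now [(0,1) g=1 f=8, (1,0) g=1 f=8, (1,3) g=2 f=8, (2,1) g=1 f=6, (3,2) g=3 f=6]
step 3: expand (3,2) (f=6, h=3) → closed; open now [(0,1) g=1 f=8, (1,0) g=1 f=8, (1,3) g=2 f=8, (2,1) g=1 f=6, (3,1) g=4 f=8, (3,3) g=4 f=8, (4,2) g=4 f=6]
step 4: expand (4,2) (f=6, h=2) → closed; open now [(0,1) g=1 f=8, (1,0) g=1 f=8, (1,3) g=2 f=8, (2,1) g=1 f=6, (3,1) g=4 f=8, (3,3) g=4 f=8, (4,1) g=5 f=8, (4,3) g=5 f=8, (5,2) g=5 f=6]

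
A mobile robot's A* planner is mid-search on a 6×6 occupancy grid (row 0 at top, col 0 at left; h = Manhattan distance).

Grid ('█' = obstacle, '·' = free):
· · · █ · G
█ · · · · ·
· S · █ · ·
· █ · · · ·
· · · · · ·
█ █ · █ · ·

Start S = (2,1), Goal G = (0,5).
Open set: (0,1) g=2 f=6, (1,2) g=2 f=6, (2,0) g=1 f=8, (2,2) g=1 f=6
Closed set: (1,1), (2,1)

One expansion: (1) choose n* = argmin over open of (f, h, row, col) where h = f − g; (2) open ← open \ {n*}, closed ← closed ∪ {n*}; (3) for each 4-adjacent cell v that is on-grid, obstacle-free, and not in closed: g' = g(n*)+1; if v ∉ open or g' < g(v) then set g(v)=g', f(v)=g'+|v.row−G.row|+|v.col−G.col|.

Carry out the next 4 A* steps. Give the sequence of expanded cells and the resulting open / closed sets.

order=[(0,1) → (0,2) → (1,2) → (1,3)]; open=[(0,0) g=3 f=8, (1,4) g=4 f=6, (2,0) g=1 f=8, (2,2) g=1 f=6]; closed=[(0,1), (0,2), (1,1), (1,2), (1,3), (2,1)]

step 1: expand (0,1) (f=6, h=4) → closed; open now [(0,0) g=3 f=8, (0,2) g=3 f=6, (1,2) g=2 f=6, (2,0) g=1 f=8, (2,2) g=1 f=6]
step 2: expand (0,2) (f=6, h=3) → closed; open now [(0,0) g=3 f=8, (1,2) g=2 f=6, (2,0) g=1 f=8, (2,2) g=1 f=6]
step 3: expand (1,2) (f=6, h=4) → closed; open now [(0,0) g=3 f=8, (1,3) g=3 f=6, (2,0) g=1 f=8, (2,2) g=1 f=6]
step 4: expand (1,3) (f=6, h=3) → closed; open now [(0,0) g=3 f=8, (1,4) g=4 f=6, (2,0) g=1 f=8, (2,2) g=1 f=6]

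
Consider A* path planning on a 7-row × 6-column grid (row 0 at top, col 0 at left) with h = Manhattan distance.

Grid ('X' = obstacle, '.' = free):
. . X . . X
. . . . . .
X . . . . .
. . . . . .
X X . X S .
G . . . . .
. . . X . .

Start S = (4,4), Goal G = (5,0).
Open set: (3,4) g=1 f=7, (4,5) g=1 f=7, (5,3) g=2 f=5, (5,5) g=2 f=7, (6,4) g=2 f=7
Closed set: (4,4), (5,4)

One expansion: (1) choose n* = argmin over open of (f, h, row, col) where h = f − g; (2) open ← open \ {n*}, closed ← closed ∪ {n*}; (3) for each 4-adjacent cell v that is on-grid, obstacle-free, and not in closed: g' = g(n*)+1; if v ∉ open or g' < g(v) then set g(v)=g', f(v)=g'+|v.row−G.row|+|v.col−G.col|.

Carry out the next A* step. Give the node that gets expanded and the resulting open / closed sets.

expanded=(5,3); open=[(3,4) g=1 f=7, (4,5) g=1 f=7, (5,2) g=3 f=5, (5,5) g=2 f=7, (6,4) g=2 f=7]; closed=[(4,4), (5,3), (5,4)]

step 1: expand (5,3) (f=5, h=3) → closed; open now [(3,4) g=1 f=7, (4,5) g=1 f=7, (5,2) g=3 f=5, (5,5) g=2 f=7, (6,4) g=2 f=7]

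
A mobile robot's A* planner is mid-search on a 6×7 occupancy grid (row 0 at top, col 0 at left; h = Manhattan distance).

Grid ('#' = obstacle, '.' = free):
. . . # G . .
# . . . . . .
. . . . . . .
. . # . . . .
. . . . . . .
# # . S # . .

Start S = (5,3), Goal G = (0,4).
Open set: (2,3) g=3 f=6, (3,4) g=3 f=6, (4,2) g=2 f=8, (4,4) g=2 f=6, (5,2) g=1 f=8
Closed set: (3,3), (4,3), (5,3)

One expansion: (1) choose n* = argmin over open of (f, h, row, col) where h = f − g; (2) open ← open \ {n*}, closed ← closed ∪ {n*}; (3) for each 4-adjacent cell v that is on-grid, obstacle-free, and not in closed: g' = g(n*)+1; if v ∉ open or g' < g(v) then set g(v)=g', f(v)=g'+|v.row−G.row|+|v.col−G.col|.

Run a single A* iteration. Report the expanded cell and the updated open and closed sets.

step 1: expand (2,3) (f=6, h=3) → closed; open now [(1,3) g=4 f=6, (2,2) g=4 f=8, (2,4) g=4 f=6, (3,4) g=3 f=6, (4,2) g=2 f=8, (4,4) g=2 f=6, (5,2) g=1 f=8]

expanded=(2,3); open=[(1,3) g=4 f=6, (2,2) g=4 f=8, (2,4) g=4 f=6, (3,4) g=3 f=6, (4,2) g=2 f=8, (4,4) g=2 f=6, (5,2) g=1 f=8]; closed=[(2,3), (3,3), (4,3), (5,3)]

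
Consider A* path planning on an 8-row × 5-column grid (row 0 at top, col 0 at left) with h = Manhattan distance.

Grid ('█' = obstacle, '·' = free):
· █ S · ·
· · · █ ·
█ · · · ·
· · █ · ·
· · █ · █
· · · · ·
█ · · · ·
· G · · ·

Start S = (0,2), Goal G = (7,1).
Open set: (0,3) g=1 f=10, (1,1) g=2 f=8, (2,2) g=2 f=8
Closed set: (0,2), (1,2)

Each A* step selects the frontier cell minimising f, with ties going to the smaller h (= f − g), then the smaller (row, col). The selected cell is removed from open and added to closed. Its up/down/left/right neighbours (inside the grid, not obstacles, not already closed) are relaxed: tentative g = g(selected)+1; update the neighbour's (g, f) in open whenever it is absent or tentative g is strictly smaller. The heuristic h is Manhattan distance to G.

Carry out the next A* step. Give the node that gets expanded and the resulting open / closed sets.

expanded=(1,1); open=[(0,3) g=1 f=10, (1,0) g=3 f=10, (2,1) g=3 f=8, (2,2) g=2 f=8]; closed=[(0,2), (1,1), (1,2)]

step 1: expand (1,1) (f=8, h=6) → closed; open now [(0,3) g=1 f=10, (1,0) g=3 f=10, (2,1) g=3 f=8, (2,2) g=2 f=8]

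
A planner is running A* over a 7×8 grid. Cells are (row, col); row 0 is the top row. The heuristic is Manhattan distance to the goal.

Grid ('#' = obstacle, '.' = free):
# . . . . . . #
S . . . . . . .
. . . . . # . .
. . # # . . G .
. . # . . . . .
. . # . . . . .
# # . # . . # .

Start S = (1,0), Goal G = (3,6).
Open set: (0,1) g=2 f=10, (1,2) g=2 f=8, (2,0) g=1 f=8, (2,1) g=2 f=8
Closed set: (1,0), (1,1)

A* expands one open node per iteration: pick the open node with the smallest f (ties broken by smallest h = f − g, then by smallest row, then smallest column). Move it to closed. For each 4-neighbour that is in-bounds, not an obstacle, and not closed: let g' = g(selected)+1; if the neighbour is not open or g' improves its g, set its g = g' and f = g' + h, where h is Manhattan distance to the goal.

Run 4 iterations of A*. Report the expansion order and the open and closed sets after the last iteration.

order=[(1,2) → (1,3) → (1,4) → (1,5)]; open=[(0,1) g=2 f=10, (0,2) g=3 f=10, (0,3) g=4 f=10, (0,4) g=5 f=10, (0,5) g=6 f=10, (1,6) g=6 f=8, (2,0) g=1 f=8, (2,1) g=2 f=8, (2,2) g=3 f=8, (2,3) g=4 f=8, (2,4) g=5 f=8]; closed=[(1,0), (1,1), (1,2), (1,3), (1,4), (1,5)]

step 1: expand (1,2) (f=8, h=6) → closed; open now [(0,1) g=2 f=10, (0,2) g=3 f=10, (1,3) g=3 f=8, (2,0) g=1 f=8, (2,1) g=2 f=8, (2,2) g=3 f=8]
step 2: expand (1,3) (f=8, h=5) → closed; open now [(0,1) g=2 f=10, (0,2) g=3 f=10, (0,3) g=4 f=10, (1,4) g=4 f=8, (2,0) g=1 f=8, (2,1) g=2 f=8, (2,2) g=3 f=8, (2,3) g=4 f=8]
step 3: expand (1,4) (f=8, h=4) → closed; open now [(0,1) g=2 f=10, (0,2) g=3 f=10, (0,3) g=4 f=10, (0,4) g=5 f=10, (1,5) g=5 f=8, (2,0) g=1 f=8, (2,1) g=2 f=8, (2,2) g=3 f=8, (2,3) g=4 f=8, (2,4) g=5 f=8]
step 4: expand (1,5) (f=8, h=3) → closed; open now [(0,1) g=2 f=10, (0,2) g=3 f=10, (0,3) g=4 f=10, (0,4) g=5 f=10, (0,5) g=6 f=10, (1,6) g=6 f=8, (2,0) g=1 f=8, (2,1) g=2 f=8, (2,2) g=3 f=8, (2,3) g=4 f=8, (2,4) g=5 f=8]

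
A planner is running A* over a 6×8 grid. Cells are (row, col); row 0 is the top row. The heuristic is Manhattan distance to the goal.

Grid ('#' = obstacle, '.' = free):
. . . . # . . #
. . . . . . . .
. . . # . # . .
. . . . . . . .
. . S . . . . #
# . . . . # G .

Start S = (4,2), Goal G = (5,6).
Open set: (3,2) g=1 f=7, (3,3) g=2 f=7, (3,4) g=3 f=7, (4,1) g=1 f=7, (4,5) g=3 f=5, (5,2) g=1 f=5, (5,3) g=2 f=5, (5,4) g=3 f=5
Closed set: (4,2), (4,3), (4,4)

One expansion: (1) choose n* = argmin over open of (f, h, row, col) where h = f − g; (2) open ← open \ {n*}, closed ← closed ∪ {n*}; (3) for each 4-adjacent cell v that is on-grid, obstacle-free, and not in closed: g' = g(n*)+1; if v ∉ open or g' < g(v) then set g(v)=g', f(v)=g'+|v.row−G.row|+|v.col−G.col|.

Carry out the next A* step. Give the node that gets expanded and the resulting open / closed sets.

expanded=(4,5); open=[(3,2) g=1 f=7, (3,3) g=2 f=7, (3,4) g=3 f=7, (3,5) g=4 f=7, (4,1) g=1 f=7, (4,6) g=4 f=5, (5,2) g=1 f=5, (5,3) g=2 f=5, (5,4) g=3 f=5]; closed=[(4,2), (4,3), (4,4), (4,5)]

step 1: expand (4,5) (f=5, h=2) → closed; open now [(3,2) g=1 f=7, (3,3) g=2 f=7, (3,4) g=3 f=7, (3,5) g=4 f=7, (4,1) g=1 f=7, (4,6) g=4 f=5, (5,2) g=1 f=5, (5,3) g=2 f=5, (5,4) g=3 f=5]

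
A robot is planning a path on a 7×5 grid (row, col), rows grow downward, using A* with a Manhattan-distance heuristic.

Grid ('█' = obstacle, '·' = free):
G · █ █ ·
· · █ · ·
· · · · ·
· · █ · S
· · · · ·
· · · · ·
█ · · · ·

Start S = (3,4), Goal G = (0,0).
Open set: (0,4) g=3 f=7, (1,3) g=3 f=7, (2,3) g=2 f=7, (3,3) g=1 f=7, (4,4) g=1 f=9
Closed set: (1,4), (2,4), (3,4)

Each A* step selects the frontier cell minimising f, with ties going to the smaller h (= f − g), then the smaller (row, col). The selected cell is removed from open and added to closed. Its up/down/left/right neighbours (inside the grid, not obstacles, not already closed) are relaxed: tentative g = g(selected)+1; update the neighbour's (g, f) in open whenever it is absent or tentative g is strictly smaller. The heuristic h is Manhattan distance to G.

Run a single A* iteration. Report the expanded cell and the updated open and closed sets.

expanded=(0,4); open=[(1,3) g=3 f=7, (2,3) g=2 f=7, (3,3) g=1 f=7, (4,4) g=1 f=9]; closed=[(0,4), (1,4), (2,4), (3,4)]

step 1: expand (0,4) (f=7, h=4) → closed; open now [(1,3) g=3 f=7, (2,3) g=2 f=7, (3,3) g=1 f=7, (4,4) g=1 f=9]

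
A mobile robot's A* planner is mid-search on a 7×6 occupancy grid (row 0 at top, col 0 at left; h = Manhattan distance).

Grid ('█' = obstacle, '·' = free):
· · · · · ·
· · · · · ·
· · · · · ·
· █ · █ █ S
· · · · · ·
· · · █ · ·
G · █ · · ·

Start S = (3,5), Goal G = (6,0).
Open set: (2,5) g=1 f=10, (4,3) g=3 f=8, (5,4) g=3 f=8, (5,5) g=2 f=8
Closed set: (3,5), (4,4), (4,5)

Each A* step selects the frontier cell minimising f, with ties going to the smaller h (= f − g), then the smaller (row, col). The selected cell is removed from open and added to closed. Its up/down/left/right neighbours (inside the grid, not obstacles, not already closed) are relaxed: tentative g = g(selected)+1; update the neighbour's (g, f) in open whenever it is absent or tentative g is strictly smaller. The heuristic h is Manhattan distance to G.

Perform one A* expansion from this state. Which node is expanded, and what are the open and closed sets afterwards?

expanded=(4,3); open=[(2,5) g=1 f=10, (4,2) g=4 f=8, (5,4) g=3 f=8, (5,5) g=2 f=8]; closed=[(3,5), (4,3), (4,4), (4,5)]

step 1: expand (4,3) (f=8, h=5) → closed; open now [(2,5) g=1 f=10, (4,2) g=4 f=8, (5,4) g=3 f=8, (5,5) g=2 f=8]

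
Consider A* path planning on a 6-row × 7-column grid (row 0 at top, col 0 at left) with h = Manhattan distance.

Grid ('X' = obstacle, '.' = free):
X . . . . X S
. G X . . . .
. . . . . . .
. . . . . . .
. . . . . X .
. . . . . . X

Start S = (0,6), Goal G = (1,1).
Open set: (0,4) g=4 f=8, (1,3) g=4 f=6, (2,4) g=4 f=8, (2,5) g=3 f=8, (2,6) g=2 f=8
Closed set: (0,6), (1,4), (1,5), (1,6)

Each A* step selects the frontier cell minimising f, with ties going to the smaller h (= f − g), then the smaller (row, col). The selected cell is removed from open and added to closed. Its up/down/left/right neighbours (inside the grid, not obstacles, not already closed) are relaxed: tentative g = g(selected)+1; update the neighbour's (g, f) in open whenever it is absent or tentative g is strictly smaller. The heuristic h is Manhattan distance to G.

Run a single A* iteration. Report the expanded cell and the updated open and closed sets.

step 1: expand (1,3) (f=6, h=2) → closed; open now [(0,3) g=5 f=8, (0,4) g=4 f=8, (2,3) g=5 f=8, (2,4) g=4 f=8, (2,5) g=3 f=8, (2,6) g=2 f=8]

expanded=(1,3); open=[(0,3) g=5 f=8, (0,4) g=4 f=8, (2,3) g=5 f=8, (2,4) g=4 f=8, (2,5) g=3 f=8, (2,6) g=2 f=8]; closed=[(0,6), (1,3), (1,4), (1,5), (1,6)]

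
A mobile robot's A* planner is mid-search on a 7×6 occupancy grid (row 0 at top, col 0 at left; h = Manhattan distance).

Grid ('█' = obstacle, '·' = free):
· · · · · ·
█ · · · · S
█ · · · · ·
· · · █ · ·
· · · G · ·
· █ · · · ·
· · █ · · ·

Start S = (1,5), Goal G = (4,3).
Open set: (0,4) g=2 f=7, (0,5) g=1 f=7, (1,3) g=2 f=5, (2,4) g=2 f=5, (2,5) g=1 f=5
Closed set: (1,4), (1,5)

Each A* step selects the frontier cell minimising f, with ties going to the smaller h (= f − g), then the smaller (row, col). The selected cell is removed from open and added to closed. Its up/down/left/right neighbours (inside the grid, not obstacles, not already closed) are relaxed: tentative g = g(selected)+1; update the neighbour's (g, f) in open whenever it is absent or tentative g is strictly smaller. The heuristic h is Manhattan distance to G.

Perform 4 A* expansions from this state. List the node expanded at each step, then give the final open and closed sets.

step 1: expand (1,3) (f=5, h=3) → closed; open now [(0,3) g=3 f=7, (0,4) g=2 f=7, (0,5) g=1 f=7, (1,2) g=3 f=7, (2,3) g=3 f=5, (2,4) g=2 f=5, (2,5) g=1 f=5]
step 2: expand (2,3) (f=5, h=2) → closed; open now [(0,3) g=3 f=7, (0,4) g=2 f=7, (0,5) g=1 f=7, (1,2) g=3 f=7, (2,2) g=4 f=7, (2,4) g=2 f=5, (2,5) g=1 f=5]
step 3: expand (2,4) (f=5, h=3) → closed; open now [(0,3) g=3 f=7, (0,4) g=2 f=7, (0,5) g=1 f=7, (1,2) g=3 f=7, (2,2) g=4 f=7, (2,5) g=1 f=5, (3,4) g=3 f=5]
step 4: expand (3,4) (f=5, h=2) → closed; open now [(0,3) g=3 f=7, (0,4) g=2 f=7, (0,5) g=1 f=7, (1,2) g=3 f=7, (2,2) g=4 f=7, (2,5) g=1 f=5, (3,5) g=4 f=7, (4,4) g=4 f=5]

order=[(1,3) → (2,3) → (2,4) → (3,4)]; open=[(0,3) g=3 f=7, (0,4) g=2 f=7, (0,5) g=1 f=7, (1,2) g=3 f=7, (2,2) g=4 f=7, (2,5) g=1 f=5, (3,5) g=4 f=7, (4,4) g=4 f=5]; closed=[(1,3), (1,4), (1,5), (2,3), (2,4), (3,4)]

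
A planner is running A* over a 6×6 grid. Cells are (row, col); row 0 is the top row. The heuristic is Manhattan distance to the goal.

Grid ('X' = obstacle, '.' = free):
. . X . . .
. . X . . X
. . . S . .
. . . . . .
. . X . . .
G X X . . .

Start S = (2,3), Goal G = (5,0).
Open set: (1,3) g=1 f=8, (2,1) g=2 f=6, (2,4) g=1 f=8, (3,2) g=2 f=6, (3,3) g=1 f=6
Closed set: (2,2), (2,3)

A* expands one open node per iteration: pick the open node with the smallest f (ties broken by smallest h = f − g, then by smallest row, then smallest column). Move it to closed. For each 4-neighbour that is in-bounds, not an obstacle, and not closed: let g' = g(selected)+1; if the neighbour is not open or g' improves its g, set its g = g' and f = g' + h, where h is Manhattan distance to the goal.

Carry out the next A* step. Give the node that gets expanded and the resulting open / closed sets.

expanded=(2,1); open=[(1,1) g=3 f=8, (1,3) g=1 f=8, (2,0) g=3 f=6, (2,4) g=1 f=8, (3,1) g=3 f=6, (3,2) g=2 f=6, (3,3) g=1 f=6]; closed=[(2,1), (2,2), (2,3)]

step 1: expand (2,1) (f=6, h=4) → closed; open now [(1,1) g=3 f=8, (1,3) g=1 f=8, (2,0) g=3 f=6, (2,4) g=1 f=8, (3,1) g=3 f=6, (3,2) g=2 f=6, (3,3) g=1 f=6]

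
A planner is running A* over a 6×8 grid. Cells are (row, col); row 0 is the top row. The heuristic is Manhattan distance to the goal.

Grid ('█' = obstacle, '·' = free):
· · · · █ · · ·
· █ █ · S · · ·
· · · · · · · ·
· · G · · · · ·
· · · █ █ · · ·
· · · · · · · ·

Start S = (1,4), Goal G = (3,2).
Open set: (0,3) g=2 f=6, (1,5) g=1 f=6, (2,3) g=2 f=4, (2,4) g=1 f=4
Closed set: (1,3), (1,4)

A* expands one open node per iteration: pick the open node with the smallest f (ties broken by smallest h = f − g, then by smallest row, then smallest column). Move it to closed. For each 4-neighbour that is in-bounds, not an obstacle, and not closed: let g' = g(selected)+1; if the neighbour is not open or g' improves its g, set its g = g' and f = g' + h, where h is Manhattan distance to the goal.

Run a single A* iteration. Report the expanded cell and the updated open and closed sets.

expanded=(2,3); open=[(0,3) g=2 f=6, (1,5) g=1 f=6, (2,2) g=3 f=4, (2,4) g=1 f=4, (3,3) g=3 f=4]; closed=[(1,3), (1,4), (2,3)]

step 1: expand (2,3) (f=4, h=2) → closed; open now [(0,3) g=2 f=6, (1,5) g=1 f=6, (2,2) g=3 f=4, (2,4) g=1 f=4, (3,3) g=3 f=4]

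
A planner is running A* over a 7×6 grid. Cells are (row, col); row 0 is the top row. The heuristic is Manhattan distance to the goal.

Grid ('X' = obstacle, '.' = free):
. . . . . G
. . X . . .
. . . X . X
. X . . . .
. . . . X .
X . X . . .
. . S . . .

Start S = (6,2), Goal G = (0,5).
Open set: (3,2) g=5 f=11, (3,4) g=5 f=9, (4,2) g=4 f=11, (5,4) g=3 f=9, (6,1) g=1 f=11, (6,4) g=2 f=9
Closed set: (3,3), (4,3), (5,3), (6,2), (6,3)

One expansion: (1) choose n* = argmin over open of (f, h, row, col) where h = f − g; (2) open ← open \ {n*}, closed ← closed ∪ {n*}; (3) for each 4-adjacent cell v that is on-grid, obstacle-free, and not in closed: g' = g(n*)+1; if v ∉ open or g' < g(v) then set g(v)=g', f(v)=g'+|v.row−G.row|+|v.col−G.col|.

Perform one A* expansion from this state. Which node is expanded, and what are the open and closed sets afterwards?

expanded=(3,4); open=[(2,4) g=6 f=9, (3,2) g=5 f=11, (3,5) g=6 f=9, (4,2) g=4 f=11, (5,4) g=3 f=9, (6,1) g=1 f=11, (6,4) g=2 f=9]; closed=[(3,3), (3,4), (4,3), (5,3), (6,2), (6,3)]

step 1: expand (3,4) (f=9, h=4) → closed; open now [(2,4) g=6 f=9, (3,2) g=5 f=11, (3,5) g=6 f=9, (4,2) g=4 f=11, (5,4) g=3 f=9, (6,1) g=1 f=11, (6,4) g=2 f=9]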